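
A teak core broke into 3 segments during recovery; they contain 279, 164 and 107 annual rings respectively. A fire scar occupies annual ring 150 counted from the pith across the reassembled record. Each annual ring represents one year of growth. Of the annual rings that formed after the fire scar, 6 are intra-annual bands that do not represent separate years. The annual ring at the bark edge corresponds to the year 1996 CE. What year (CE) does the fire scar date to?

Total annual rings = 279 + 164 + 107 = 550.
550 − 150 = 400 annual rings lie beyond the fire scar toward the bark edge.
Excluding 6 false annual rings: 400 − 6 = 394.
1996 − 394 = 1602 CE.

1602 CE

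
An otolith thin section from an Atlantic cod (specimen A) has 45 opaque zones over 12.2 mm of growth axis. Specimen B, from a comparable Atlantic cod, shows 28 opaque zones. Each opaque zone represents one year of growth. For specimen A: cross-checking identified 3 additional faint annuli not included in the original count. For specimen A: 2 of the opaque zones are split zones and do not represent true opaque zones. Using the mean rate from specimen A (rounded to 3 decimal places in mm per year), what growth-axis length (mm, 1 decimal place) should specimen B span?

7.4 mm

Specimen A: true opaque zone count = 45 − 2 + 3 = 46.
A: 12.2 mm over 46 years gives 12.2 / 46 ≈ 0.265 mm/yr.
B's length ≈ 0.265 × 28 = 7.4 mm.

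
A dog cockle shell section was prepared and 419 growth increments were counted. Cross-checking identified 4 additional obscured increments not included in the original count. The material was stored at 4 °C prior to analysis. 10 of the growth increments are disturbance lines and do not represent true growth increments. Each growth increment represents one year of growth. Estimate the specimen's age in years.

413 years

Adjusted count: 419 − 10 + 4 = 413 growth increments.
One growth increment per year makes the duration 413 years.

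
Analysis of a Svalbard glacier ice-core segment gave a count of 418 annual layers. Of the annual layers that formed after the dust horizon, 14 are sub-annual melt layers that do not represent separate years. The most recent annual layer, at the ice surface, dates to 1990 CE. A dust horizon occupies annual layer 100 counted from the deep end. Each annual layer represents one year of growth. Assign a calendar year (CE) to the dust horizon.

1686 CE

The dust horizon sits at annual layer 100 from the deep end, so 418 − 100 = 318 annual layers formed after it.
Excluding 14 false annual layers: 318 − 14 = 304.
Counting back 304 years from 1990 CE places the dust horizon in 1990 − 304 = 1686 CE.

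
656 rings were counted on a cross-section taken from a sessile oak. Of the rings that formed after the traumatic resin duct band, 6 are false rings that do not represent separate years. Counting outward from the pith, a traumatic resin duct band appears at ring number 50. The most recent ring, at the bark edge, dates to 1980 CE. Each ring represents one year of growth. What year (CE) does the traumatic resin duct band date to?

1380 CE

656 − 50 = 606 rings lie beyond the traumatic resin duct band toward the bark edge.
Excluding 6 false rings: 606 − 6 = 600.
1980 − 600 = 1380 CE.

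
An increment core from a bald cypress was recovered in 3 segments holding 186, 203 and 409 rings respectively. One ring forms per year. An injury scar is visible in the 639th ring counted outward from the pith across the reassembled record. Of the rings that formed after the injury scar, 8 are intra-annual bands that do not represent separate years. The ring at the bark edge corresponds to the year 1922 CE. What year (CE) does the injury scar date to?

1771 CE

Total rings = 186 + 203 + 409 = 798.
798 − 639 = 159 rings lie beyond the injury scar toward the bark edge.
Removing the 8 false rings leaves 159 − 8 = 151 true rings beyond the injury scar.
Counting back 151 years from 1922 CE places the injury scar in 1922 − 151 = 1771 CE.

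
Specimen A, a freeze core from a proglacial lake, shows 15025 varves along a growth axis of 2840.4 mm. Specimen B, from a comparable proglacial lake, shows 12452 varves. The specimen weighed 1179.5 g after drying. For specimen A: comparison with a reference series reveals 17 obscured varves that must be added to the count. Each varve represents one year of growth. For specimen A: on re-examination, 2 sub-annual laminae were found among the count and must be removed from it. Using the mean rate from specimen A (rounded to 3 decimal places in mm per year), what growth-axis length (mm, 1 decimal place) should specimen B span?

2353.4 mm

Specimen A: correcting the raw count gives 15025 − 2 + 17 = 15040 true varves.
A: 2840.4 mm over 15040 years gives 2840.4 / 15040 ≈ 0.189 mm/year.
Length of B = 0.189 × 12452 = 2353.4 mm.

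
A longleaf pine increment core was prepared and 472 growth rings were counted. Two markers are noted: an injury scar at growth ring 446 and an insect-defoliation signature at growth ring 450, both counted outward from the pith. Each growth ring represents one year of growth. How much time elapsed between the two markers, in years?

The two markers are separated by 450 − 446 = 4 growth rings.
That is 4 years at one growth ring per year.

4 years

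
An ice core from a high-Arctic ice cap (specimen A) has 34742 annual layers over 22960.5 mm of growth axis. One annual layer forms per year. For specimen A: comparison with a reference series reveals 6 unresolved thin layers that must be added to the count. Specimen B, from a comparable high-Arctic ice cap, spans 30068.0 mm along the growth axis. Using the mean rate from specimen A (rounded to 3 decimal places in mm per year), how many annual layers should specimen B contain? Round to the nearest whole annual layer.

45489 annual layers

Specimen A: after corrections the count is 34742 + 6 = 34748 annual layers.
A: Mean rate = 22960.5 mm / 34748 years ≈ 0.661 mm/yr.
B spans 30068.0 / 0.661 = 45488.65 years ≈ 45489 annual layers.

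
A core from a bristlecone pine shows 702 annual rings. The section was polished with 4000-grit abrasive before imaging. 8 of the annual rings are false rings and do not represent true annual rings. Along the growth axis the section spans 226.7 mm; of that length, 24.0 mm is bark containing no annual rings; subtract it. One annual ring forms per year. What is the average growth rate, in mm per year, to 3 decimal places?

0.292 mm per year

Correcting the raw count gives 702 − 8 = 694 true annual rings.
Removing the 24.0 mm offcut leaves 226.7 − 24.0 = 202.7 mm.
202.7 mm over 694 years gives 202.7 / 694 ≈ 0.292 mm per year.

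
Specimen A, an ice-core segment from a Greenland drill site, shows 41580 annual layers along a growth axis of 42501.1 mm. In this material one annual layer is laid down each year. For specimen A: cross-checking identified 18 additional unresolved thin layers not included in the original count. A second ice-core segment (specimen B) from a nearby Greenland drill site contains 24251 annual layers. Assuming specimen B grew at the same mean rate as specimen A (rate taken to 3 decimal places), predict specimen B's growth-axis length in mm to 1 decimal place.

Specimen A: adjusted count: 41580 + 18 = 41598 annual layers.
A: 42501.1 mm over 41598 years gives 42501.1 / 41598 ≈ 1.022 mm per year.
For B, 1.022 mm/year × 24251 years = 24784.5 mm.

24784.5 mm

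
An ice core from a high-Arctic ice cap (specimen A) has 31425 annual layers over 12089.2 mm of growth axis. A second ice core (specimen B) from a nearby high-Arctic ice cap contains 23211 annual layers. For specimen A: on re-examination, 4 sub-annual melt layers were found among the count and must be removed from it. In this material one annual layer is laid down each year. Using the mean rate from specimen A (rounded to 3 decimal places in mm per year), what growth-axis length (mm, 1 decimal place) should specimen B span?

Specimen A: true annual layer count = 31425 − 4 = 31421.
A: 12089.2 mm over 31421 years gives 12089.2 / 31421 ≈ 0.385 mm per year.
For B, 0.385 mm/year × 23211 years = 8936.2 mm.

8936.2 mm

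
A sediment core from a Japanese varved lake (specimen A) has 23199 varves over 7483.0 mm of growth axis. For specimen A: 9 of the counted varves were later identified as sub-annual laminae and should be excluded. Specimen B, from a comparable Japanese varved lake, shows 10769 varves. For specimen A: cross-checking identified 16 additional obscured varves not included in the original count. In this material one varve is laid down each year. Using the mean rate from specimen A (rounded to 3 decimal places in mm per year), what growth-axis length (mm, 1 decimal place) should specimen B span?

3467.6 mm

Specimen A: adjusted count: 23199 − 9 + 16 = 23206 varves.
A: Extension rate ≈ 7483.0 / 23206 = 0.322 mm per year.
Length of B = 0.322 × 10769 = 3467.6 mm.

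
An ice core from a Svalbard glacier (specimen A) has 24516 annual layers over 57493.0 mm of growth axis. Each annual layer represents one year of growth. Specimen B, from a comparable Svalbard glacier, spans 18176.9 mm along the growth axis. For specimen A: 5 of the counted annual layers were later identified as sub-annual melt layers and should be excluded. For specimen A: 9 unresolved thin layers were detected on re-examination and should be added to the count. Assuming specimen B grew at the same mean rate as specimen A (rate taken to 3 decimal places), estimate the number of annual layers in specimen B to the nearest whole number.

Specimen A: true annual layer count = 24516 − 5 + 9 = 24520.
A: 57493.0 mm over 24520 years gives 57493.0 / 24520 ≈ 2.345 mm per year.
B spans 18176.9 / 2.345 = 7751.34 years ≈ 7751 annual layers.

7751 annual layers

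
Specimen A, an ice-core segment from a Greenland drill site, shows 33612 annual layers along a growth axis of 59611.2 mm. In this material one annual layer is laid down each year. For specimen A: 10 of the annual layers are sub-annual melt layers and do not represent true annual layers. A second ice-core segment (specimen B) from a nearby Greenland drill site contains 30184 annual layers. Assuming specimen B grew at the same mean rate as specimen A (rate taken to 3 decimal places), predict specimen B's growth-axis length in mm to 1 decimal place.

53546.4 mm

Specimen A: correcting the raw count gives 33612 − 10 = 33602 true annual layers.
A: Extension rate ≈ 59611.2 / 33602 = 1.774 mm per year.
B's length ≈ 1.774 × 30184 = 53546.4 mm.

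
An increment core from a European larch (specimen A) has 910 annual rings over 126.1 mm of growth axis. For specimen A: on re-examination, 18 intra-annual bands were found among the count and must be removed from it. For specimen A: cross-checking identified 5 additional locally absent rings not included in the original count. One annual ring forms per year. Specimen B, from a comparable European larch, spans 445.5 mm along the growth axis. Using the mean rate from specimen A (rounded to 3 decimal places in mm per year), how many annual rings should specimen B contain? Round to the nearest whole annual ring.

3160 annual rings

Specimen A: correcting the raw count gives 910 − 18 + 5 = 897 true annual rings.
A: Extension rate ≈ 126.1 / 897 = 0.141 mm/yr.
B spans 445.5 / 0.141 = 3159.57 years ≈ 3160 annual rings.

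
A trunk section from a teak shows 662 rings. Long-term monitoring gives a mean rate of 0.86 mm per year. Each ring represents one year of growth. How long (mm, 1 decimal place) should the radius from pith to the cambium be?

569.3 mm

The record spans 662 years at 0.86 mm per year.
Predicted length = 0.86 mm/year × 662 years = 569.3 mm.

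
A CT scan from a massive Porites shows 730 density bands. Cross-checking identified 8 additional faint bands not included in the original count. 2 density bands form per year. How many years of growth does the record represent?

Correcting the raw count gives 730 + 8 = 738 true density bands.
738 density bands at 2 per year is 738 / 2 = 369 years.

369 years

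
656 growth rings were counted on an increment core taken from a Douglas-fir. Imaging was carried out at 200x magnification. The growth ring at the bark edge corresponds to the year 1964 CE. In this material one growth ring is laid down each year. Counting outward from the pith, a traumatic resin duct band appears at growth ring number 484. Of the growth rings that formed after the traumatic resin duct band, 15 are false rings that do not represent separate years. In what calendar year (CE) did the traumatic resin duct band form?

The traumatic resin duct band sits at growth ring 484 from the pith, so 656 − 484 = 172 growth rings formed after it.
Removing the 15 false growth rings leaves 172 − 15 = 157 true growth rings beyond the traumatic resin duct band.
1964 − 157 = 1807 CE.

1807 CE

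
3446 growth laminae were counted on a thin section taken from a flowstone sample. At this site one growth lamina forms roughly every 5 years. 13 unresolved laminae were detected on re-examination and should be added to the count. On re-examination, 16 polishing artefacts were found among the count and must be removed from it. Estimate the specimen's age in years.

17215 years

Adjusted count: 3446 − 16 + 13 = 3443 growth laminae.
3443 growth laminae at 5 years each span 3443 × 5 = 17215 years.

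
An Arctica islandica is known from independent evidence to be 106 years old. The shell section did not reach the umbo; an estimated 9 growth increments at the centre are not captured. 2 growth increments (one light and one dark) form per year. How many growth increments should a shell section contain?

Expected growth increments: 106 × 2 = 212.
Subtracting the 9 growth increments not captured gives 212 − 9 = 203 growth increments in the record.

203 growth increments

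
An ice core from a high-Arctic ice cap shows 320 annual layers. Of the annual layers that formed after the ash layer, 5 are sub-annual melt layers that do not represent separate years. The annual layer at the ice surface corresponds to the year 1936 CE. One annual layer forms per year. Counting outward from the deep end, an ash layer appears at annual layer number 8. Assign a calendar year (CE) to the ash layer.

The ash layer sits at annual layer 8 from the deep end, so 320 − 8 = 312 annual layers formed after it.
Excluding 5 false annual layers: 312 − 5 = 307.
Counting back 307 years from 1936 CE places the ash layer in 1936 − 307 = 1629 CE.

1629 CE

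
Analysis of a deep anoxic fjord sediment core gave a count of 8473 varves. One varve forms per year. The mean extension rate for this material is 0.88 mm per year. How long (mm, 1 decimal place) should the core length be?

7456.2 mm

The record spans 8473 years at 0.88 mm per year.
8473 years at 0.88 mm/year gives 0.88 × 8473 = 7456.2 mm.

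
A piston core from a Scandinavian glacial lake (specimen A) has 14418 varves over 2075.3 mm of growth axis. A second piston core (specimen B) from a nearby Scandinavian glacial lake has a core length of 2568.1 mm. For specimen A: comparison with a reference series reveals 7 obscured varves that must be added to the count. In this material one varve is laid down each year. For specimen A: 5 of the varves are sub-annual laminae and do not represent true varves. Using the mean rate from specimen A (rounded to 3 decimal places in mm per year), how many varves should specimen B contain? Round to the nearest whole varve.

Specimen A: after corrections the count is 14418 − 5 + 7 = 14420 varves.
A: Extension rate ≈ 2075.3 / 14420 = 0.144 mm/year.
B spans 2568.1 / 0.144 = 17834.03 years ≈ 17834 varves.

17834 varves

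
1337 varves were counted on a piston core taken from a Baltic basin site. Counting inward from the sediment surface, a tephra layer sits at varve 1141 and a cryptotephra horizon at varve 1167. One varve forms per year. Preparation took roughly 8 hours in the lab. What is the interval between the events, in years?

26 years

Separation: 1167 − 1141 = 26 varves.
That is 26 years at one varve per year.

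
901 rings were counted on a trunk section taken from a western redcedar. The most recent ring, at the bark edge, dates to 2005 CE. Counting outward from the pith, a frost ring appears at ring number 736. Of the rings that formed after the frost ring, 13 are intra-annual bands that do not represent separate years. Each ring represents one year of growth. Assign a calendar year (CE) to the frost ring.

1853 CE

Between ring 736 and the bark edge there are 901 − 736 = 165 rings.
Removing the 13 false rings leaves 165 − 13 = 152 true rings beyond the frost ring.
Counting back 152 years from 2005 CE places the frost ring in 2005 − 152 = 1853 CE.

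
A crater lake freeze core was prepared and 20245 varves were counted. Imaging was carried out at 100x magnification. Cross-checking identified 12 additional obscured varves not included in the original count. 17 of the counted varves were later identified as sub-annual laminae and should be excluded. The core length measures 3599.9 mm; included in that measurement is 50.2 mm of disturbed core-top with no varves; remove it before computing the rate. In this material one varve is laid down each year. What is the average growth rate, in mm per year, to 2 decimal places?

True varve count = 20245 − 17 + 12 = 20240.
Removing the 50.2 mm offcut leaves 3599.9 − 50.2 = 3549.7 mm.
Mean rate = 3549.7 mm / 20240 years ≈ 0.18 mm per year.

0.18 mm per year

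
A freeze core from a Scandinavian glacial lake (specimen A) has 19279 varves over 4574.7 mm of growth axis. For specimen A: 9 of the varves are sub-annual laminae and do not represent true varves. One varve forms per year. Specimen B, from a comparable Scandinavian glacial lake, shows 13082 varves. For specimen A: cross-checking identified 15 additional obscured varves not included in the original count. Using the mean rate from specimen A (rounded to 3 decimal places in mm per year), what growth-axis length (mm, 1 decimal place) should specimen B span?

Specimen A: adjusted count: 19279 − 9 + 15 = 19285 varves.
A: Mean rate = 4574.7 mm / 19285 years ≈ 0.237 mm/year.
For B, 0.237 mm/year × 13082 years = 3100.4 mm.

3100.4 mm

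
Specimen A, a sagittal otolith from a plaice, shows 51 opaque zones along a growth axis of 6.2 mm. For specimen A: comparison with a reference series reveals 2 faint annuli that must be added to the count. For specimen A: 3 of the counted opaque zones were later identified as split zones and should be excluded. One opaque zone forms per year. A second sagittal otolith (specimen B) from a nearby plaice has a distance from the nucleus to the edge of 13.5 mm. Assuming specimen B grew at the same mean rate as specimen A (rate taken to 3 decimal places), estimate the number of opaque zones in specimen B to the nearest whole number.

109 opaque zones

Specimen A: true opaque zone count = 51 − 3 + 2 = 50.
A: Mean rate = 6.2 mm / 50 years ≈ 0.124 mm/yr.
B spans 13.5 / 0.124 = 108.87 years ≈ 109 opaque zones.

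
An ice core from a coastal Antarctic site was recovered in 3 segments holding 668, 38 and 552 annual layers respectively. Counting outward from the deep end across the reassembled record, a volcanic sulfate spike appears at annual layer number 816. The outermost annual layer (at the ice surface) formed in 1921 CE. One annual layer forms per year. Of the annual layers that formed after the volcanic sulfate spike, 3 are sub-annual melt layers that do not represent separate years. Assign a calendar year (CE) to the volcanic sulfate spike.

Total annual layers = 668 + 38 + 552 = 1258.
The volcanic sulfate spike sits at annual layer 816 from the deep end, so 1258 − 816 = 442 annual layers formed after it.
442 − 3 false = 439 true annual layers after the volcanic sulfate spike.
Counting back 439 years from 1921 CE places the volcanic sulfate spike in 1921 − 439 = 1482 CE.

1482 CE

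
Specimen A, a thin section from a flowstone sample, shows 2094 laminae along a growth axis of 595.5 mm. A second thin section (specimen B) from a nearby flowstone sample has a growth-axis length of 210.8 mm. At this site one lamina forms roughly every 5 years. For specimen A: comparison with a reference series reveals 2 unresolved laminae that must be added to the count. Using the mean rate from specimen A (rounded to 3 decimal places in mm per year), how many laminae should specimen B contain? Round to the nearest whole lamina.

Specimen A: adjusted count: 2094 + 2 = 2096 laminae.
Specimen A: multiplying by 5 years per lamina: 2096 × 5 = 10480 years.
A: Extension rate ≈ 595.5 / 10480 = 0.057 mm per year.
For B, 210.8 / 0.057 = 3698.25 years; at 5 years per lamina that is 3698.25 / 5 ≈ 740 laminae.

740 laminae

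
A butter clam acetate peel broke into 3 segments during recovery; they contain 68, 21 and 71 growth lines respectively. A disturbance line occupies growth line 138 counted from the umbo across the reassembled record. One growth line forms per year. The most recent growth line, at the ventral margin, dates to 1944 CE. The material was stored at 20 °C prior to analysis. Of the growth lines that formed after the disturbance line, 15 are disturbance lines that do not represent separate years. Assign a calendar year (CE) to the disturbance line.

Total growth lines = 68 + 21 + 71 = 160.
The disturbance line sits at growth line 138 from the umbo, so 160 − 138 = 22 growth lines formed after it.
Removing the 15 false growth lines leaves 22 − 15 = 7 true growth lines beyond the disturbance line.
1944 − 7 = 1937 CE.

1937 CE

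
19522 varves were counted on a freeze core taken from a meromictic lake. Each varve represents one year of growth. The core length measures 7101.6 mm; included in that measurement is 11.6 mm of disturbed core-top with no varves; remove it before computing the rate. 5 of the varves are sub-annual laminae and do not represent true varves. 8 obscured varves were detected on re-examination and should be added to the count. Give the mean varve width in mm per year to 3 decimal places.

Adjusted count: 19522 − 5 + 8 = 19525 varves.
Net length = 7101.6 − 11.6 = 7090.0 mm.
Extension rate ≈ 7090.0 / 19525 = 0.363 mm per year.

0.363 mm per year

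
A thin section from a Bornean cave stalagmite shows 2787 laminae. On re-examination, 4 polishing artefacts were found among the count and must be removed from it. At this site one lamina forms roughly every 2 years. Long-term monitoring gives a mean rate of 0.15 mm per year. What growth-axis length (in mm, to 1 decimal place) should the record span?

After corrections the count is 2787 − 4 = 2783 laminae.
Multiplying by 2 years per lamina: 2783 × 2 = 5566 years.
Length ≈ 0.15 × 5566 = 834.9 mm.

834.9 mm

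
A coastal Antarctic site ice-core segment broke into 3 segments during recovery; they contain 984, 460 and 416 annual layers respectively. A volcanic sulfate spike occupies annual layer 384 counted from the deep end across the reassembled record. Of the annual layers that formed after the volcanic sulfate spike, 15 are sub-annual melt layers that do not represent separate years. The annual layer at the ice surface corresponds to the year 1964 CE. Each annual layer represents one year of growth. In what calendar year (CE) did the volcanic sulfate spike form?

Total annual layers = 984 + 460 + 416 = 1860.
The volcanic sulfate spike sits at annual layer 384 from the deep end, so 1860 − 384 = 1476 annual layers formed after it.
Removing the 15 false annual layers leaves 1476 − 15 = 1461 true annual layers beyond the volcanic sulfate spike.
The annual layer at the ice surface is 1964 CE, so the volcanic sulfate spike dates to 1964 − 1461 = 503 CE.

503 CE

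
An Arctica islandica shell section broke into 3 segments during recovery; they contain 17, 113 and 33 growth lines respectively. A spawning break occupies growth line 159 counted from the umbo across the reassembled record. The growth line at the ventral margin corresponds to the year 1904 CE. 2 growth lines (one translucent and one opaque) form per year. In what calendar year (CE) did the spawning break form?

Total growth lines = 17 + 113 + 33 = 163.
163 − 159 = 4 growth lines lie beyond the spawning break toward the ventral margin.
4 growth lines at 2 per year is 4 / 2 = 2 years.
Counting back 2 years from 1904 CE places the spawning break in 1904 − 2 = 1902 CE.

1902 CE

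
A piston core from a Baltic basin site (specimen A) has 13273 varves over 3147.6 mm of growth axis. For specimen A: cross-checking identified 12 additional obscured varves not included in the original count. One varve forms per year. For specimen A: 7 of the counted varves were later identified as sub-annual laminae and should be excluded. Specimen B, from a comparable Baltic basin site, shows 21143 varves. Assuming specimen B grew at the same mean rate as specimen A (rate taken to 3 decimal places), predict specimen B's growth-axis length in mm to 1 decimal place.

5010.9 mm

Specimen A: correcting the raw count gives 13273 − 7 + 12 = 13278 true varves.
A: 3147.6 mm over 13278 years gives 3147.6 / 13278 ≈ 0.237 mm per year.
Length of B = 0.237 × 21143 = 5010.9 mm.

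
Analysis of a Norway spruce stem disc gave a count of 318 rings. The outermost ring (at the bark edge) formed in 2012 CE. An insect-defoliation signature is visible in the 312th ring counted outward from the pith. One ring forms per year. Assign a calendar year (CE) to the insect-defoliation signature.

318 − 312 = 6 rings lie beyond the insect-defoliation signature toward the bark edge.
Counting back 6 years from 2012 CE places the insect-defoliation signature in 2012 − 6 = 2006 CE.

2006 CE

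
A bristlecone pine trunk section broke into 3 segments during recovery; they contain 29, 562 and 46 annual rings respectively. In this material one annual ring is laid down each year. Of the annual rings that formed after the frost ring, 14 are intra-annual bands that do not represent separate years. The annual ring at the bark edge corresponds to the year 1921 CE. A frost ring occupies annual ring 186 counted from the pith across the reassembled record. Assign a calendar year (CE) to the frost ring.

Total annual rings = 29 + 562 + 46 = 637.
The frost ring sits at annual ring 186 from the pith, so 637 − 186 = 451 annual rings formed after it.
Removing the 14 false annual rings leaves 451 − 14 = 437 true annual rings beyond the frost ring.
1921 − 437 = 1484 CE.

1484 CE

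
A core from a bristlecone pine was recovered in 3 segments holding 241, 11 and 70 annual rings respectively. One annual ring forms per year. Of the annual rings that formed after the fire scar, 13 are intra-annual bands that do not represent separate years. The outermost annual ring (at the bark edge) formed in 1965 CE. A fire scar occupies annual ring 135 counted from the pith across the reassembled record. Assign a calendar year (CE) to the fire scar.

Total annual rings = 241 + 11 + 70 = 322.
Between annual ring 135 and the bark edge there are 322 − 135 = 187 annual rings.
Excluding 13 false annual rings: 187 − 13 = 174.
The annual ring at the bark edge is 1965 CE, so the fire scar dates to 1965 − 174 = 1791 CE.

1791 CE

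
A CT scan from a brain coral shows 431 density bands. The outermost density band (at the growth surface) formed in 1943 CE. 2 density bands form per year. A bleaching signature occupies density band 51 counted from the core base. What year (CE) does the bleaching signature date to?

The bleaching signature sits at density band 51 from the core base, so 431 − 51 = 380 density bands formed after it.
380 density bands at 2 per year is 380 / 2 = 190 years.
Counting back 190 years from 1943 CE places the bleaching signature in 1943 − 190 = 1753 CE.

1753 CE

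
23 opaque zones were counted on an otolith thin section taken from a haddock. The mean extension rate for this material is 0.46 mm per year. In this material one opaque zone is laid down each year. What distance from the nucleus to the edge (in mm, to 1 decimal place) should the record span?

10.6 mm

23 years of growth are recorded.
Length ≈ 0.46 × 23 = 10.6 mm.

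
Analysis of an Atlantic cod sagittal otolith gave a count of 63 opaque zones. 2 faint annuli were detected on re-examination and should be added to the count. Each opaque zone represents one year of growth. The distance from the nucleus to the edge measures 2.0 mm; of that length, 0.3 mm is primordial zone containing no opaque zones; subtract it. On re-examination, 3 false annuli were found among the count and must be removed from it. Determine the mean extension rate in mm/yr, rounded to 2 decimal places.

0.03 mm/yr

True opaque zone count = 63 − 3 + 2 = 62.
Removing the 0.3 mm offcut leaves 2.0 − 0.3 = 1.7 mm.
Mean rate = 1.7 mm / 62 years ≈ 0.03 mm/yr.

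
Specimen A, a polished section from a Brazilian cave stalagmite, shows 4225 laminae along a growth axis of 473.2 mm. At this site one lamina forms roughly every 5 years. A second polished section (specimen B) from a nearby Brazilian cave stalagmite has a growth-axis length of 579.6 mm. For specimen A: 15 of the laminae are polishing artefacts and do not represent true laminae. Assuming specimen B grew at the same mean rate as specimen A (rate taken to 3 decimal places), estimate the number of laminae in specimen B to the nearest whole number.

Specimen A: after corrections the count is 4225 − 15 = 4210 laminae.
Specimen A: multiplying by 5 years per lamina: 4210 × 5 = 21050 years.
A: Extension rate ≈ 473.2 / 21050 = 0.022 mm per year.
For B, 579.6 / 0.022 = 26345.45 years; at 5 years per lamina that is 26345.45 / 5 ≈ 5269 laminae.

5269 laminae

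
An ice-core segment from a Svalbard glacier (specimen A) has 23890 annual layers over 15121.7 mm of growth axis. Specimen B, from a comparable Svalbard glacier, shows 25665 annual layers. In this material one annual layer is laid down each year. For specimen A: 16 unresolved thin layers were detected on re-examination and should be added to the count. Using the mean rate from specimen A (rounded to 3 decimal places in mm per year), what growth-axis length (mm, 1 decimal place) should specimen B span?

16245.9 mm

Specimen A: correcting the raw count gives 23890 + 16 = 23906 true annual layers.
A: Extension rate ≈ 15121.7 / 23906 = 0.633 mm/year.
B's length ≈ 0.633 × 25665 = 16245.9 mm.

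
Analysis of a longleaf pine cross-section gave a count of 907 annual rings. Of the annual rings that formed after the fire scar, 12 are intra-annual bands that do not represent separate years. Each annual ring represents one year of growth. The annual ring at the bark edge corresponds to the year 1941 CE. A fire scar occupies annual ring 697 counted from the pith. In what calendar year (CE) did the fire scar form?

1743 CE

Between annual ring 697 and the bark edge there are 907 − 697 = 210 annual rings.
210 − 12 false = 198 true annual rings after the fire scar.
The annual ring at the bark edge is 1941 CE, so the fire scar dates to 1941 − 198 = 1743 CE.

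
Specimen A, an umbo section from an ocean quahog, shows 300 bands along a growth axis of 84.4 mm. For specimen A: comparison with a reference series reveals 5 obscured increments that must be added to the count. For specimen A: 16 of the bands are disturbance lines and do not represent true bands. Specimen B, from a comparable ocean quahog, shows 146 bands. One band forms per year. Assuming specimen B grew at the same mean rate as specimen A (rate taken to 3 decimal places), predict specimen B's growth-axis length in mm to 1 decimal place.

Specimen A: adjusted count: 300 − 16 + 5 = 289 bands.
A: 84.4 mm over 289 years gives 84.4 / 289 ≈ 0.292 mm/yr.
Length of B = 0.292 × 146 = 42.6 mm.

42.6 mm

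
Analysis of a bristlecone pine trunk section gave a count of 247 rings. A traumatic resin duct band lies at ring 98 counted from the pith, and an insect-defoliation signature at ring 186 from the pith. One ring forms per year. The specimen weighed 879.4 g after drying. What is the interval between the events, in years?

The two markers are separated by 186 − 98 = 88 rings.
That is 88 years at one ring per year.

88 yr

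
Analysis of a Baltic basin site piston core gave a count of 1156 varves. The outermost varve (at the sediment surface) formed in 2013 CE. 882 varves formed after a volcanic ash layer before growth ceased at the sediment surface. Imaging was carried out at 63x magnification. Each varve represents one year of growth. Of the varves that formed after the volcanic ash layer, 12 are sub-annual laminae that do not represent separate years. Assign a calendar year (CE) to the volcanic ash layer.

1143 CE

There are 882 varves younger than the volcanic ash layer.
882 − 12 false = 870 true varves after the volcanic ash layer.
The varve at the sediment surface is 2013 CE, so the volcanic ash layer dates to 2013 − 870 = 1143 CE.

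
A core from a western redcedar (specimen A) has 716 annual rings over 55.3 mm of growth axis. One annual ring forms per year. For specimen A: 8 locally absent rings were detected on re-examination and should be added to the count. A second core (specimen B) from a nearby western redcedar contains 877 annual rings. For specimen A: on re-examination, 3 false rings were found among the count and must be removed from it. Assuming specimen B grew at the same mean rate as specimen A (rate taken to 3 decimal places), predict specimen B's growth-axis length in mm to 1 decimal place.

67.5 mm

Specimen A: after corrections the count is 716 − 3 + 8 = 721 annual rings.
A: 55.3 mm over 721 years gives 55.3 / 721 ≈ 0.077 mm/year.
For B, 0.077 mm/year × 877 years = 67.5 mm.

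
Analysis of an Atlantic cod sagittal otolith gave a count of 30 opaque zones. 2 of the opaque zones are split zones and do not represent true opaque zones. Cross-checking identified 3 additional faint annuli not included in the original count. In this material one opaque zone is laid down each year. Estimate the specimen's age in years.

31 years

Correcting the raw count gives 30 − 2 + 3 = 31 true opaque zones.
With a one-to-one opaque zone periodicity this is 31 years.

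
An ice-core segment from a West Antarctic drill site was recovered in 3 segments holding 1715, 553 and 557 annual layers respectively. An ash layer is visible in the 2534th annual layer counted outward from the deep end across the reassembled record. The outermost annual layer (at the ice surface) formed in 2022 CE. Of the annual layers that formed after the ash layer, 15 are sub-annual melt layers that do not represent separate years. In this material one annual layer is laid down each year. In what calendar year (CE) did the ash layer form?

1746 CE

Total annual layers = 1715 + 553 + 557 = 2825.
2825 − 2534 = 291 annual layers lie beyond the ash layer toward the ice surface.
Excluding 15 false annual layers: 291 − 15 = 276.
2022 − 276 = 1746 CE.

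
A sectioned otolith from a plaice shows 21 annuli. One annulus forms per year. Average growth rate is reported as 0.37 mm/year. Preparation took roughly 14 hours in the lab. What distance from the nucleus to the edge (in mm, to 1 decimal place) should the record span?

21 years of growth are recorded.
Predicted length = 0.37 mm/year × 21 years = 7.8 mm.

7.8 mm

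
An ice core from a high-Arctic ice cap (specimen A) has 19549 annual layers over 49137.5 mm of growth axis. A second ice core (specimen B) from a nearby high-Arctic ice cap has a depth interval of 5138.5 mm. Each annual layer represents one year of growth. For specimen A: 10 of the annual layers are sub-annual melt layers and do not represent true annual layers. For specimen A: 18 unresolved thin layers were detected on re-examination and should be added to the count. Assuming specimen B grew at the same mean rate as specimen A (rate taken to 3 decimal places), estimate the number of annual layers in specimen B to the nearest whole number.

Specimen A: after corrections the count is 19549 − 10 + 18 = 19557 annual layers.
A: 49137.5 mm over 19557 years gives 49137.5 / 19557 ≈ 2.513 mm per year.
Specimen B: 5138.5 mm / 2.513 mm per year = 2044.77 years ≈ 2045 annual layers.

2045 annual layers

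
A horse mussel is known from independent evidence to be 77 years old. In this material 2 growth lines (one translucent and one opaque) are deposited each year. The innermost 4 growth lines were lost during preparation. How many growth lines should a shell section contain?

150 growth lines

Expected growth lines: 77 × 2 = 154.
Less the 4 uncaptured growth lines: 154 − 4 = 150.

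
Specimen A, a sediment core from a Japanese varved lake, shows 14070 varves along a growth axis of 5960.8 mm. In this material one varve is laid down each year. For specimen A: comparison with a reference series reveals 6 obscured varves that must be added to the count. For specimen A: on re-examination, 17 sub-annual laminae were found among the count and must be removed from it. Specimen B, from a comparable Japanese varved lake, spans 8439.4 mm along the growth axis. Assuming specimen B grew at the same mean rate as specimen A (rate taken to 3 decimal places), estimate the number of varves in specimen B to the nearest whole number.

Specimen A: true varve count = 14070 − 17 + 6 = 14059.
A: Mean rate = 5960.8 mm / 14059 years ≈ 0.424 mm/year.
For B, 8439.4 / 0.424 = 19904.25 years ≈ 19904 varves.

19904 varves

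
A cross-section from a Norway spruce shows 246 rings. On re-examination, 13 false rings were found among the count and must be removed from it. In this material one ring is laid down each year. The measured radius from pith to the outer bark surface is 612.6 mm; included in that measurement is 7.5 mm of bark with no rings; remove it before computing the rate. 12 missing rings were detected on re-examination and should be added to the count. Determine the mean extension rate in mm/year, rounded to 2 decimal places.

Adjusted count: 246 − 13 + 12 = 245 rings.
Net length = 612.6 − 7.5 = 605.1 mm.
605.1 mm over 245 years gives 605.1 / 245 ≈ 2.47 mm/year.

2.47 mm/year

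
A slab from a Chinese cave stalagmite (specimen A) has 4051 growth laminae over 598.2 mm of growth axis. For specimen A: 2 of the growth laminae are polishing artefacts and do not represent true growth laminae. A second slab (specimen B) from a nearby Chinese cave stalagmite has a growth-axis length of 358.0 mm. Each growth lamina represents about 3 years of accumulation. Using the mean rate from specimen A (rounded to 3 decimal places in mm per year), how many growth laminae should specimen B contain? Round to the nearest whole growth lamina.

Specimen A: adjusted count: 4051 − 2 = 4049 growth laminae.
Specimen A: at 3 years per growth lamina, 4049 × 3 = 12147 years.
A: Mean rate = 598.2 mm / 12147 years ≈ 0.049 mm/year.
For B, 358.0 / 0.049 = 7306.12 years; at 3 years per growth lamina that is 7306.12 / 3 ≈ 2435 growth laminae.

2435 growth laminae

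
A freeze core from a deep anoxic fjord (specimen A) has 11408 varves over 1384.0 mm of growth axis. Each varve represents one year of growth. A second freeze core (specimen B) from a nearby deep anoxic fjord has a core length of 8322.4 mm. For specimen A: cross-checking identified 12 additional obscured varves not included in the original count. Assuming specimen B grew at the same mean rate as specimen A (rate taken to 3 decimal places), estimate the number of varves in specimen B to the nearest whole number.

Specimen A: correcting the raw count gives 11408 + 12 = 11420 true varves.
A: Mean rate = 1384.0 mm / 11420 years ≈ 0.121 mm/yr.
B spans 8322.4 / 0.121 = 68780.17 years ≈ 68780 varves.

68780 varves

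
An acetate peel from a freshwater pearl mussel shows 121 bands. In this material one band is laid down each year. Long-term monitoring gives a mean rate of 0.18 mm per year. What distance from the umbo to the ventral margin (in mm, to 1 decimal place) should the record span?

121 years of growth are recorded.
121 years at 0.18 mm/year gives 0.18 × 121 = 21.8 mm.

21.8 mm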